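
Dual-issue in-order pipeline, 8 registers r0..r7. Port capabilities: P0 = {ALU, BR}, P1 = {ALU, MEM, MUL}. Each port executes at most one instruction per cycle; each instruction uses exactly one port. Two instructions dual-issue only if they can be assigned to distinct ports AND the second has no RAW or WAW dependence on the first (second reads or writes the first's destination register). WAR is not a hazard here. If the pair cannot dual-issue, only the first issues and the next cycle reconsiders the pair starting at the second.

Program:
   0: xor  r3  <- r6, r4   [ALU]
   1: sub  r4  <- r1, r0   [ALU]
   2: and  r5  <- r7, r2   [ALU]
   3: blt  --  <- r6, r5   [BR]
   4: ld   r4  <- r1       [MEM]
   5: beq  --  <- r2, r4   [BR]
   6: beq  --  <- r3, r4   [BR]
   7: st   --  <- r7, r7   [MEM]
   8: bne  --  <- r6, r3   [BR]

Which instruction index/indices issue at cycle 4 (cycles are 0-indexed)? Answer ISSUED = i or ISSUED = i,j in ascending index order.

ISSUED = 6,7

t=0 i0+i1:xor sub ; dual
t=1 i2:and ; RAW r5
t=2 i3+i4:blt ld ; dual
t=3 i5:beq ; no-port BR/BR
t=4 i6+i7:beq st ; dual
t=5 i8:bne ; tail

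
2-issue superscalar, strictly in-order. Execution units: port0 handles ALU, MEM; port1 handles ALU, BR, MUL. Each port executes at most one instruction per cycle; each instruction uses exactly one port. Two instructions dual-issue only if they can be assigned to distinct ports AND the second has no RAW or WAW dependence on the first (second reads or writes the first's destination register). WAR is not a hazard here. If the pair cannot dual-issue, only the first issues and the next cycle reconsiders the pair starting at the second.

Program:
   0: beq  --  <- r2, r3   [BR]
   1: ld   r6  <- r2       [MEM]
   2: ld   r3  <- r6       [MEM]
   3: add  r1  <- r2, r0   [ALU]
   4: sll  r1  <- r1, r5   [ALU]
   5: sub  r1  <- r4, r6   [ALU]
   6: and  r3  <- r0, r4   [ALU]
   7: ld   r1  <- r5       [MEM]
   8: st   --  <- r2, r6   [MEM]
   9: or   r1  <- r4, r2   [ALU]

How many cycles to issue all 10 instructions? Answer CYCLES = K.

CYCLES = 6

t=0 i0+i1:beq+ld ; pair
t=1 i2+i3:ld+add ; pair
t=2 i4:sll ; WAW r1
t=3 i5+i6:sub+and ; pair
t=4 i7:ld ; no-port MEM/MEM
t=5 i8+i9:st+or ; pair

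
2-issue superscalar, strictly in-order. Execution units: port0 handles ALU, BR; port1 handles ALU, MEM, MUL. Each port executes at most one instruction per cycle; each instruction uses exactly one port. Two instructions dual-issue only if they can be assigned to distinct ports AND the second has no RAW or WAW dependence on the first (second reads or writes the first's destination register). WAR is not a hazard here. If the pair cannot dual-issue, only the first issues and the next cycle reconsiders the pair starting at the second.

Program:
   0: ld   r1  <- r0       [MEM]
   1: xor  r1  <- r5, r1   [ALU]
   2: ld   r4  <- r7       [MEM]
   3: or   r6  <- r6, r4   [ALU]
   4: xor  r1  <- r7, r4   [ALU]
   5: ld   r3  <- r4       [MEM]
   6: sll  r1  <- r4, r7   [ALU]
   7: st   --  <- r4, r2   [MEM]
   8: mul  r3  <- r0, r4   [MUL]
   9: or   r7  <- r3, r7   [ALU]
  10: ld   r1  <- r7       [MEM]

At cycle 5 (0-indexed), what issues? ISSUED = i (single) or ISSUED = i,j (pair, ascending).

ISSUED = 8

t=0 i0:ld ; RAW+WAW r1
t=1 i1&i2:xor ld ; 2-wide
t=2 i3&i4:or xor ; 2-wide
t=3 i5&i6:ld sll ; 2-wide
t=4 i7:st ; no-port MEM/MUL
t=5 i8:mul ; RAW r3
t=6 i9:or ; RAW r7
t=7 i10:ld ; tail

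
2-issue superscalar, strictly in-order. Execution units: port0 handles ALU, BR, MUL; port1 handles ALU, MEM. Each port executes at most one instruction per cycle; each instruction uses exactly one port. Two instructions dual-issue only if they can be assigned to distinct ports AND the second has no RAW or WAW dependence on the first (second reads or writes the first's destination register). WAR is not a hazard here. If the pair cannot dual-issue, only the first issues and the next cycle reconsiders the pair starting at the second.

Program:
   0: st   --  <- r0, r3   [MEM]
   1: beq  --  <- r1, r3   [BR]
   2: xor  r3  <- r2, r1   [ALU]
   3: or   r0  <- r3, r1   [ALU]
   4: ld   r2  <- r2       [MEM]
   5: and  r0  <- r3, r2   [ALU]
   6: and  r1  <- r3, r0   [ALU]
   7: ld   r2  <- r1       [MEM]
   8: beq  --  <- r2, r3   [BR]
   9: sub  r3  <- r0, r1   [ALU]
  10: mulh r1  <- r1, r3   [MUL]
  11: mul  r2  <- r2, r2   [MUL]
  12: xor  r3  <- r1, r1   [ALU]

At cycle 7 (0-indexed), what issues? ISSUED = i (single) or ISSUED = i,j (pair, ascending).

ISSUED = 10

c0: i0/i1 st/beq  pair
c1: i2 xor  RAW r3
c2: i3/i4 or/ld  pair
c3: i5 and  RAW r0
c4: i6 and  RAW r1
c5: i7 ld  RAW r2
c6: i8/i9 beq/sub  pair
c7: i10 mulh  no-port MUL/MUL
c8: i11/i12 mul/xor  pair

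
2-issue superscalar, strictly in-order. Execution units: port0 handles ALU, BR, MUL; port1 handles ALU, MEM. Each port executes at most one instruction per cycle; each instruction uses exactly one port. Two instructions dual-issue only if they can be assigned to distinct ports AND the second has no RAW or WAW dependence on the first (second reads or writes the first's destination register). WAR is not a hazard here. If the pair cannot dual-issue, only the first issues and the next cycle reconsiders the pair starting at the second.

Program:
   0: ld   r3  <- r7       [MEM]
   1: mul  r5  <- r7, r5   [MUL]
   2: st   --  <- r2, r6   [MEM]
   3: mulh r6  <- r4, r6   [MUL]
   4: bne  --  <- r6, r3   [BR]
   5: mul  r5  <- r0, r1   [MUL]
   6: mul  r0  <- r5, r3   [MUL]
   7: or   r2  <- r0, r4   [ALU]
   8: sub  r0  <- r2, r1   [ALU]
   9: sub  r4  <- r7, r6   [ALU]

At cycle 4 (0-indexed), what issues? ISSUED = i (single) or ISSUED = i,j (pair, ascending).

ISSUED = 6

c0: i0/i1 ld.MEM mul.MUL  2-wide
c1: i2/i3 st.MEM mulh.MUL  2-wide
c2: i4 bne.BR  no-port BR/MUL
c3: i5 mul.MUL  no-port MUL/MUL
c4: i6 mul.MUL  RAW r0
c5: i7 or.ALU  RAW r2
c6: i8/i9 sub.ALU sub.ALU  2-wide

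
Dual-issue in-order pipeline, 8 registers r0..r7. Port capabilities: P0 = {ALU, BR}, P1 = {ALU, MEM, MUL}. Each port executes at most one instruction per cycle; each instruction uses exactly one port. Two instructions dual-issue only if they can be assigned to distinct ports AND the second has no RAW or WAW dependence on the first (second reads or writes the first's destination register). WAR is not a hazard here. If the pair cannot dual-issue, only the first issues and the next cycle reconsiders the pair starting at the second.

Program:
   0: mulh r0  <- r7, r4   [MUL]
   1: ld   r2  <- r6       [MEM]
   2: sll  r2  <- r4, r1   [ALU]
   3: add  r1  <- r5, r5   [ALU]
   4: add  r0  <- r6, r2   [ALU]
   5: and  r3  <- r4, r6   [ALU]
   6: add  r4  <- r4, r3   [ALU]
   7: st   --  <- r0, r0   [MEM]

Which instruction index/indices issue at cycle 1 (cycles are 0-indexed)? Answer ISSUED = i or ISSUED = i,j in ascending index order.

t=0 i0:mulh.MUL ; no-port MUL/MEM
t=1 i1:ld.MEM ; WAW r2
t=2 i2/i3:sll.ALU+add.ALU ; 2-wide
t=3 i4/i5:add.ALU+and.ALU ; 2-wide
t=4 i6/i7:add.ALU+st.MEM ; 2-wide

ISSUED = 1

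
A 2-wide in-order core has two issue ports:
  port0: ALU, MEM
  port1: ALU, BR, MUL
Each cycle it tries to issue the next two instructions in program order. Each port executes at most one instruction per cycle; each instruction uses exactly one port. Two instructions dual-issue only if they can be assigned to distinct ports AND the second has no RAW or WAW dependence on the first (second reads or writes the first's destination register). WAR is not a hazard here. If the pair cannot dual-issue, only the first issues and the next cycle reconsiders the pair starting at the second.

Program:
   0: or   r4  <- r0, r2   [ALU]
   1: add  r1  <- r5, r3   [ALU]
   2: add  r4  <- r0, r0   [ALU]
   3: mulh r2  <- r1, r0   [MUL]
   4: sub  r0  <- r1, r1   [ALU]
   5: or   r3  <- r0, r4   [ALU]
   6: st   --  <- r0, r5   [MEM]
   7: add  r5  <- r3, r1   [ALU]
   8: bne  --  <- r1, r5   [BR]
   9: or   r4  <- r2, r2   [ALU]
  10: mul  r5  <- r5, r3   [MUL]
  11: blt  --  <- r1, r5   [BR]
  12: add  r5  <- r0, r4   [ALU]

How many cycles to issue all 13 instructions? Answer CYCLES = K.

CYCLES = 8

#0 head=0: or+add i0&i1 dual
#1 head=2: add+mulh i2&i3 dual
#2 head=4: sub i4 RAW r0
#3 head=5: or+st i5&i6 dual
#4 head=7: add i7 RAW r5
#5 head=8: bne+or i8&i9 dual
#6 head=10: mul i10 no-port MUL/BR
#7 head=11: blt+add i11&i12 dual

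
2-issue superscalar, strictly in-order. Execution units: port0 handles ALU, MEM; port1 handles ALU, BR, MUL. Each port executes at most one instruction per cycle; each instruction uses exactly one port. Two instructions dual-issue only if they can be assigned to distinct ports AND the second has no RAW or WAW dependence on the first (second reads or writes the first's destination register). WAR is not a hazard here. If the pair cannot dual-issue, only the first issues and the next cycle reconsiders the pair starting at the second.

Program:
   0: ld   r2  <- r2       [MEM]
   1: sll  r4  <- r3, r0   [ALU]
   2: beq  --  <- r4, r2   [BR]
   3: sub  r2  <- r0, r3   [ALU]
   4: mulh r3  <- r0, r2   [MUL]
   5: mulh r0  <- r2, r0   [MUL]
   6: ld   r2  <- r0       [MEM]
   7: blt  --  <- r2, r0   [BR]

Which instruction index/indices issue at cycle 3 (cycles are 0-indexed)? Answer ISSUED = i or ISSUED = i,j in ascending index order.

t=0 i0,i1:ld sll ; pair
t=1 i2,i3:beq sub ; pair
t=2 i4:mulh ; no-port MUL/MUL
t=3 i5:mulh ; RAW r0
t=4 i6:ld ; RAW r2
t=5 i7:blt ; tail

ISSUED = 5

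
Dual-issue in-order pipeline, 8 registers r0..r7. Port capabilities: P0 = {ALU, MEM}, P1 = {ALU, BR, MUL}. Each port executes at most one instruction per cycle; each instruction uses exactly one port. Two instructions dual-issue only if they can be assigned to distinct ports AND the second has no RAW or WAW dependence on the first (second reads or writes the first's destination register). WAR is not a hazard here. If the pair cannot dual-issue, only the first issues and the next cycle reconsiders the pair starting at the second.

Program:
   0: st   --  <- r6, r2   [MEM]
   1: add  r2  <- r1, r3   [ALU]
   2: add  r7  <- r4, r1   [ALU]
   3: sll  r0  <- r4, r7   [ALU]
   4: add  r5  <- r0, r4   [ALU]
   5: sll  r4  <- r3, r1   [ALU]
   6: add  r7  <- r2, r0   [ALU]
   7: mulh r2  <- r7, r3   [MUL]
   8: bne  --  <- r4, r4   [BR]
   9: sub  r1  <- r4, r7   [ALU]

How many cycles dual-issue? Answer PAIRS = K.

c0: i0/i1 st.MEM add.ALU  pair
c1: i2 add.ALU  RAW r7
c2: i3 sll.ALU  RAW r0
c3: i4/i5 add.ALU sll.ALU  pair
c4: i6 add.ALU  RAW r7
c5: i7 mulh.MUL  no-port MUL/BR
c6: i8/i9 bne.BR sub.ALU  pair

PAIRS = 3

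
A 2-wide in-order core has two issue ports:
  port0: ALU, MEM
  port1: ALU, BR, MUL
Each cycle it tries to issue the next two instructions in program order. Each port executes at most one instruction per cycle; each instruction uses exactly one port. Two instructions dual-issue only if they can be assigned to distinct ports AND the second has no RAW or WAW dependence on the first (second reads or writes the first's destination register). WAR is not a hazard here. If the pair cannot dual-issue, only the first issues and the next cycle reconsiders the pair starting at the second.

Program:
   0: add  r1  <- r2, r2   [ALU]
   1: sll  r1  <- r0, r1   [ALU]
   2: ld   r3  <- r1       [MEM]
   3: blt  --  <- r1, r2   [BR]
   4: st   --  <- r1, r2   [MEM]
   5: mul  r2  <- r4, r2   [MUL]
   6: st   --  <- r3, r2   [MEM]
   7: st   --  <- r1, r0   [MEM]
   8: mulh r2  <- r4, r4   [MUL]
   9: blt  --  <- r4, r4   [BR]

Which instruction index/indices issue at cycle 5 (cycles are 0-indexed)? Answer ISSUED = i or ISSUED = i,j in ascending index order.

ISSUED = 7,8

t=0 i0:add ; RAW+WAW r1
t=1 i1:sll ; RAW r1
t=2 i2,i3:ld+blt ; pair
t=3 i4,i5:st+mul ; pair
t=4 i6:st ; no-port MEM/MEM
t=5 i7,i8:st+mulh ; pair
t=6 i9:blt ; tail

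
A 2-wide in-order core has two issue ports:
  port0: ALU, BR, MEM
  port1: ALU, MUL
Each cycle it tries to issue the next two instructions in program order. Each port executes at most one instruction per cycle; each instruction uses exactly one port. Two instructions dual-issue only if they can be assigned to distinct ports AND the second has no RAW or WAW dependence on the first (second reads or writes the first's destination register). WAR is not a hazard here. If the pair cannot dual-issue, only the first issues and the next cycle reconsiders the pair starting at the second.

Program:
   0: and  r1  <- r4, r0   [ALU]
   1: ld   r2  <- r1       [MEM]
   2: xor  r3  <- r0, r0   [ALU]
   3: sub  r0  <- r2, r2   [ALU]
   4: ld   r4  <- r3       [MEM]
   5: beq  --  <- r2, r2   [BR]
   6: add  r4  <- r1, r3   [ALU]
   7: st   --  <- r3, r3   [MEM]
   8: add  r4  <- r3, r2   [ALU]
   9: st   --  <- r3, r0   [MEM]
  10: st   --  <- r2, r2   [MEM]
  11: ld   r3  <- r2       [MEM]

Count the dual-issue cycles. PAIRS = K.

c0: i0 and  RAW r1
c1: i1/i2 ld+xor  2-wide
c2: i3/i4 sub+ld  2-wide
c3: i5/i6 beq+add  2-wide
c4: i7/i8 st+add  2-wide
c5: i9 st  no-port MEM/MEM
c6: i10 st  no-port MEM/MEM
c7: i11 ld  tail

PAIRS = 4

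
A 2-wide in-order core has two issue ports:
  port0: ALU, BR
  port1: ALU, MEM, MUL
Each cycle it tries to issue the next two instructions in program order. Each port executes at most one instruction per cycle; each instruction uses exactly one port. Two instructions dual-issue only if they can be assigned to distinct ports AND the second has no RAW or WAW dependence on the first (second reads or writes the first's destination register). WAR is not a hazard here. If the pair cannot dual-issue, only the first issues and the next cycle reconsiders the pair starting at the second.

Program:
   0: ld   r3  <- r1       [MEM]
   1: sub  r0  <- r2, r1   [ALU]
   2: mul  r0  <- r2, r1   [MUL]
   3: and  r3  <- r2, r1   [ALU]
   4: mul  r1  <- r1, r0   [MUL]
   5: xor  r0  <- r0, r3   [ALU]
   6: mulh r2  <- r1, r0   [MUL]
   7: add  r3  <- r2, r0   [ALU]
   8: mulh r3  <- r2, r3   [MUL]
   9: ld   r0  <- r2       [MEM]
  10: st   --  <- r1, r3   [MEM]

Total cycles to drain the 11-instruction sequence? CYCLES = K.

0. ld/sub @i0/i1  | pair
1. mul/and @i2/i3  | pair
2. mul/xor @i4/i5  | pair
3. mulh @i6  | RAW r2
4. add @i7  | RAW+WAW r3
5. mulh @i8  | no-port MUL/MEM
6. ld @i9  | no-port MEM/MEM
7. st @i10  | tail

CYCLES = 8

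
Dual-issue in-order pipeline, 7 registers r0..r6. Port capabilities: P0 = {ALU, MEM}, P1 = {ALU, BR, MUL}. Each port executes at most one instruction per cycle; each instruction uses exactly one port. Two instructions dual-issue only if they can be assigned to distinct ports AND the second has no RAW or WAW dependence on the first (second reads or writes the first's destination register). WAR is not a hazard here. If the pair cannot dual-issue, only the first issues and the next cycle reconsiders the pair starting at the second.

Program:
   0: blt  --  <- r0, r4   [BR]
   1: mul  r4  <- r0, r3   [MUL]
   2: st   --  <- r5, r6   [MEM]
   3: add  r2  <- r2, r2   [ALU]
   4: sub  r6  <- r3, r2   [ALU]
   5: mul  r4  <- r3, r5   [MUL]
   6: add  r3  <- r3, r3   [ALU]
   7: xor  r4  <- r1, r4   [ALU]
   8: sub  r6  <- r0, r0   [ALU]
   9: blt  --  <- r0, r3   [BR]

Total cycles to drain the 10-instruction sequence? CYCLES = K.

CYCLES = 6

#0 head=0: blt.BR i0 no-port BR/MUL
#1 head=1: mul.MUL;st.MEM i1+i2 dual
#2 head=3: add.ALU i3 RAW r2
#3 head=4: sub.ALU;mul.MUL i4+i5 dual
#4 head=6: add.ALU;xor.ALU i6+i7 dual
#5 head=8: sub.ALU;blt.BR i8+i9 dual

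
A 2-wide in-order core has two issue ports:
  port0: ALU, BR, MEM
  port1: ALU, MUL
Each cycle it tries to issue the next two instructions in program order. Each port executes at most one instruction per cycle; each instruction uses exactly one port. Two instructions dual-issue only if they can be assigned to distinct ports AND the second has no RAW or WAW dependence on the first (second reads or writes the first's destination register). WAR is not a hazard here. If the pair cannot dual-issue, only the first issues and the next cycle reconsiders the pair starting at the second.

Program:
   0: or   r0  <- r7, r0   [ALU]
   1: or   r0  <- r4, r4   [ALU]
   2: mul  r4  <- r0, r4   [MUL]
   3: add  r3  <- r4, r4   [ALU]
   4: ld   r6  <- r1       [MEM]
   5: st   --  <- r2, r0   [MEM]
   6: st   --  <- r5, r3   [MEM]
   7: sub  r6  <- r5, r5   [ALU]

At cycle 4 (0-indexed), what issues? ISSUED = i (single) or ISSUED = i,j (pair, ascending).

ISSUED = 5

c0: i0 or.ALU  WAW r0
c1: i1 or.ALU  RAW r0
c2: i2 mul.MUL  RAW r4
c3: i3+i4 add.ALU;ld.MEM  dual
c4: i5 st.MEM  no-port MEM/MEM
c5: i6+i7 st.MEM;sub.ALU  dual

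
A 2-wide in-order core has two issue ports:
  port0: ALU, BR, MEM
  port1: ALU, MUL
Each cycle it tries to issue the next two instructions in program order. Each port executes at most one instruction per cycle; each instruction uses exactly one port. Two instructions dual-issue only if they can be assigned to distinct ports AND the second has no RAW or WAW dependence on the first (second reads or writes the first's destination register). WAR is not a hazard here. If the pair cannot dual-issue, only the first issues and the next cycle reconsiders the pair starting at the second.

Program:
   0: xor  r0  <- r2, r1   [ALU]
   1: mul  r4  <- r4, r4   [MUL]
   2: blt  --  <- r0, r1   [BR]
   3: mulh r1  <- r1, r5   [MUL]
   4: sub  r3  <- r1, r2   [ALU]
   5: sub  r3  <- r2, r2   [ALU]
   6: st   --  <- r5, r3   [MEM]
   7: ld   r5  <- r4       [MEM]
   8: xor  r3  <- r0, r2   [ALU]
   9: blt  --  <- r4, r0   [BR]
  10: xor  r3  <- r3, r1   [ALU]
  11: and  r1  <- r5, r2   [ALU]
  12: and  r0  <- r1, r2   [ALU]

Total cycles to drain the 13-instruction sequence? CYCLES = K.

CYCLES = 9

t=0 i0&i1:xor+mul ; 2-wide
t=1 i2&i3:blt+mulh ; 2-wide
t=2 i4:sub ; WAW r3
t=3 i5:sub ; RAW r3
t=4 i6:st ; no-port MEM/MEM
t=5 i7&i8:ld+xor ; 2-wide
t=6 i9&i10:blt+xor ; 2-wide
t=7 i11:and ; RAW r1
t=8 i12:and ; tail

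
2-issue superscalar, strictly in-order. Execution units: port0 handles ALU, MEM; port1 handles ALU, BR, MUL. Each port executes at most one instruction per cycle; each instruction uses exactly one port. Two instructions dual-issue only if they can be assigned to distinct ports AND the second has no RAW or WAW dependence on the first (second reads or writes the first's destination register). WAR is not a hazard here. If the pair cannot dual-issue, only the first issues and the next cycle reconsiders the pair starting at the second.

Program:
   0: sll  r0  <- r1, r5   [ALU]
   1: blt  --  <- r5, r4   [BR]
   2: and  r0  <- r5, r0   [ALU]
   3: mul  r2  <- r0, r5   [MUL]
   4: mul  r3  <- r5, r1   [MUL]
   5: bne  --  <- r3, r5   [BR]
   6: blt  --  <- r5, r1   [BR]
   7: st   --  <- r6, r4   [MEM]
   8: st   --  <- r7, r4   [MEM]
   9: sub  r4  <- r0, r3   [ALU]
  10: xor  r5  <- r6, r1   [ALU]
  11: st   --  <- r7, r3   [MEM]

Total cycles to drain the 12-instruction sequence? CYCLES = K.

c0: i0+i1 sll.ALU/blt.BR  dual
c1: i2 and.ALU  RAW r0
c2: i3 mul.MUL  no-port MUL/MUL
c3: i4 mul.MUL  no-port MUL/BR
c4: i5 bne.BR  no-port BR/BR
c5: i6+i7 blt.BR/st.MEM  dual
c6: i8+i9 st.MEM/sub.ALU  dual
c7: i10+i11 xor.ALU/st.MEM  dual

CYCLES = 8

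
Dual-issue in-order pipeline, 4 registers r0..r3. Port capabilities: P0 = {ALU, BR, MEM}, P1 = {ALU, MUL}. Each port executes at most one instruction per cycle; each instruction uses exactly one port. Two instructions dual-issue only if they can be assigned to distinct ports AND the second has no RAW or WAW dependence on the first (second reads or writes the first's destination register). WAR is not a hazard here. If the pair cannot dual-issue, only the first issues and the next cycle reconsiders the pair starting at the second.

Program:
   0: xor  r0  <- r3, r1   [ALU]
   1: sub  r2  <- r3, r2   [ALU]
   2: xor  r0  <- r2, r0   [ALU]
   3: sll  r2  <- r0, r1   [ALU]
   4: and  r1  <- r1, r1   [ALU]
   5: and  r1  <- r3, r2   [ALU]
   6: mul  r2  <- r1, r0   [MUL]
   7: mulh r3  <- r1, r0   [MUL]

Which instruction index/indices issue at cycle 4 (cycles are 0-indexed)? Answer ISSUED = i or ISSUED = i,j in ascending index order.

c0: i0&i1 xor.ALU/sub.ALU  2-wide
c1: i2 xor.ALU  RAW r0
c2: i3&i4 sll.ALU/and.ALU  2-wide
c3: i5 and.ALU  RAW r1
c4: i6 mul.MUL  no-port MUL/MUL
c5: i7 mulh.MUL  tail

ISSUED = 6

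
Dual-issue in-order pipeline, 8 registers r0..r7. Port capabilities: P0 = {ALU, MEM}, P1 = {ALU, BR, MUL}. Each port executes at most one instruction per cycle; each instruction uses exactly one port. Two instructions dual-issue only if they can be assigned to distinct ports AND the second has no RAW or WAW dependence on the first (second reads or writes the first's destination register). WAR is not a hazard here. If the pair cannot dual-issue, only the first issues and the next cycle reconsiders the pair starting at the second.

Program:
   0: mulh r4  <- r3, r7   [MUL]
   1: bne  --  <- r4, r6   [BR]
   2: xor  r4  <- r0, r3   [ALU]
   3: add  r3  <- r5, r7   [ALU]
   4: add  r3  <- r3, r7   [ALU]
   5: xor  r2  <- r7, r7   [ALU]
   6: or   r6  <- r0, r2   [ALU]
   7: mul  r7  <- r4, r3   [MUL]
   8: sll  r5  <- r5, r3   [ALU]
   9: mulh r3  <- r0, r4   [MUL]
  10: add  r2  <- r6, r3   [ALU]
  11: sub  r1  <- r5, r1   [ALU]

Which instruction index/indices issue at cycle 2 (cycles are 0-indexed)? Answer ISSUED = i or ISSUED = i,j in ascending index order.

ISSUED = 3

0. mulh.MUL @i0  | no-port MUL/BR
1. bne.BR;xor.ALU @i1+i2  | pair
2. add.ALU @i3  | RAW+WAW r3
3. add.ALU;xor.ALU @i4+i5  | pair
4. or.ALU;mul.MUL @i6+i7  | pair
5. sll.ALU;mulh.MUL @i8+i9  | pair
6. add.ALU;sub.ALU @i10+i11  | pair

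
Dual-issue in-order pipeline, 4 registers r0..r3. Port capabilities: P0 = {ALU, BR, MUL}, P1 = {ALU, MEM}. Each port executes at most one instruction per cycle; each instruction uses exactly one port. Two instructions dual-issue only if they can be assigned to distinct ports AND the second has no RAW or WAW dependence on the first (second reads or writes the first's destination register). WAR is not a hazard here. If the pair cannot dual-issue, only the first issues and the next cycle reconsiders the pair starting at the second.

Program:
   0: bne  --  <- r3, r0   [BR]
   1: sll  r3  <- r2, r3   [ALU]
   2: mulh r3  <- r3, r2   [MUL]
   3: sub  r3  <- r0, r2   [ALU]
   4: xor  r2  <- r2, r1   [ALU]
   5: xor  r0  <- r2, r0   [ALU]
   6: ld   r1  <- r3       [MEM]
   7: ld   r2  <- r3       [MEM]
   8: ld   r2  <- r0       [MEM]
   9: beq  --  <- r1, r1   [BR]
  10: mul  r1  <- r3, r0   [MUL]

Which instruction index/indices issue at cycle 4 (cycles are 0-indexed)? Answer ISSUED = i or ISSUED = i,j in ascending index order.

ISSUED = 7

c0: i0&i1 bne.BR;sll.ALU  2-wide
c1: i2 mulh.MUL  WAW r3
c2: i3&i4 sub.ALU;xor.ALU  2-wide
c3: i5&i6 xor.ALU;ld.MEM  2-wide
c4: i7 ld.MEM  no-port MEM/MEM
c5: i8&i9 ld.MEM;beq.BR  2-wide
c6: i10 mul.MUL  tail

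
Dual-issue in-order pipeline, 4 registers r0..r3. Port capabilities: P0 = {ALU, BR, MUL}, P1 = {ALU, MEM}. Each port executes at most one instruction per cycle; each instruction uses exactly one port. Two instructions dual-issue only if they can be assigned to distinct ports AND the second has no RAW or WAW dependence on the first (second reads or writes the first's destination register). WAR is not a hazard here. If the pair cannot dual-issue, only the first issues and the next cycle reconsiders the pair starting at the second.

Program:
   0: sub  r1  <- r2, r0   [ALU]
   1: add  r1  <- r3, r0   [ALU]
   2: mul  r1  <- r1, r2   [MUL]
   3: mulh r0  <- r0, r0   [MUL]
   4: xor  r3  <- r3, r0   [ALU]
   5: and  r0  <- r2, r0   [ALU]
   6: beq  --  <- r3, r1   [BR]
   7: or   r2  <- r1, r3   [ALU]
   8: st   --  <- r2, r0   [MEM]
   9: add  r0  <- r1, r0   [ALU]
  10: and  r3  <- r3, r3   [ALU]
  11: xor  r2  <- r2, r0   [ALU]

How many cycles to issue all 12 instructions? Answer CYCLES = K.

CYCLES = 8

#0 head=0: sub i0 WAW r1
#1 head=1: add i1 RAW+WAW r1
#2 head=2: mul i2 no-port MUL/MUL
#3 head=3: mulh i3 RAW r0
#4 head=4: xor/and i4&i5 2-wide
#5 head=6: beq/or i6&i7 2-wide
#6 head=8: st/add i8&i9 2-wide
#7 head=10: and/xor i10&i11 2-wide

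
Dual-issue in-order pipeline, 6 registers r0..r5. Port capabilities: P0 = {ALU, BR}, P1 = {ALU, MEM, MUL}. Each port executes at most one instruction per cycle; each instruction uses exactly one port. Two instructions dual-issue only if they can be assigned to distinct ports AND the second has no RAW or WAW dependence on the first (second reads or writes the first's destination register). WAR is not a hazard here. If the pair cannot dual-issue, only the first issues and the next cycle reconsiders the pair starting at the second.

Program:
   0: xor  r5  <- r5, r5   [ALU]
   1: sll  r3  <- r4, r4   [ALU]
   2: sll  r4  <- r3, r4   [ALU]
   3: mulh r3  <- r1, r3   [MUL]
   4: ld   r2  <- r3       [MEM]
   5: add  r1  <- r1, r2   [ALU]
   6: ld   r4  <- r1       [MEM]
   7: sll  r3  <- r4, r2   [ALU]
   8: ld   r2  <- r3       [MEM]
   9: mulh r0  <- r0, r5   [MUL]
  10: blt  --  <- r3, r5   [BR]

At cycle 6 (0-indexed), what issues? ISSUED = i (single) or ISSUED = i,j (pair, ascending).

#0 head=0: xor+sll i0+i1 pair
#1 head=2: sll+mulh i2+i3 pair
#2 head=4: ld i4 RAW r2
#3 head=5: add i5 RAW r1
#4 head=6: ld i6 RAW r4
#5 head=7: sll i7 RAW r3
#6 head=8: ld i8 no-port MEM/MUL
#7 head=9: mulh+blt i9+i10 pair

ISSUED = 8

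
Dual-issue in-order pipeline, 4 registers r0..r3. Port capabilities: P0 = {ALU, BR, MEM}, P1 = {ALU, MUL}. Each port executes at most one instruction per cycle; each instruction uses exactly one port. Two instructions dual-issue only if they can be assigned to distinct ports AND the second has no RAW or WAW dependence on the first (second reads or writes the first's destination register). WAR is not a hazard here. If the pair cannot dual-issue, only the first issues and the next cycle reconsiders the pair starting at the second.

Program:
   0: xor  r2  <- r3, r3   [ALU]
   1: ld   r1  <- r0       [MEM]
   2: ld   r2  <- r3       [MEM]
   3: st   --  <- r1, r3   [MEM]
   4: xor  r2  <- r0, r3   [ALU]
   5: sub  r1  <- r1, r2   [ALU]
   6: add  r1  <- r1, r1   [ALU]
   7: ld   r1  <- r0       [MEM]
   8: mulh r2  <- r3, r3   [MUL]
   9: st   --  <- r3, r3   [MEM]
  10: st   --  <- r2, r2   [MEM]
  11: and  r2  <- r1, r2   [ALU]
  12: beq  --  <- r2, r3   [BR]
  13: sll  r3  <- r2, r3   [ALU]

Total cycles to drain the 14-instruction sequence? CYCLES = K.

0. xor.ALU+ld.MEM @i0/i1  | dual
1. ld.MEM @i2  | no-port MEM/MEM
2. st.MEM+xor.ALU @i3/i4  | dual
3. sub.ALU @i5  | RAW+WAW r1
4. add.ALU @i6  | WAW r1
5. ld.MEM+mulh.MUL @i7/i8  | dual
6. st.MEM @i9  | no-port MEM/MEM
7. st.MEM+and.ALU @i10/i11  | dual
8. beq.BR+sll.ALU @i12/i13  | dual

CYCLES = 9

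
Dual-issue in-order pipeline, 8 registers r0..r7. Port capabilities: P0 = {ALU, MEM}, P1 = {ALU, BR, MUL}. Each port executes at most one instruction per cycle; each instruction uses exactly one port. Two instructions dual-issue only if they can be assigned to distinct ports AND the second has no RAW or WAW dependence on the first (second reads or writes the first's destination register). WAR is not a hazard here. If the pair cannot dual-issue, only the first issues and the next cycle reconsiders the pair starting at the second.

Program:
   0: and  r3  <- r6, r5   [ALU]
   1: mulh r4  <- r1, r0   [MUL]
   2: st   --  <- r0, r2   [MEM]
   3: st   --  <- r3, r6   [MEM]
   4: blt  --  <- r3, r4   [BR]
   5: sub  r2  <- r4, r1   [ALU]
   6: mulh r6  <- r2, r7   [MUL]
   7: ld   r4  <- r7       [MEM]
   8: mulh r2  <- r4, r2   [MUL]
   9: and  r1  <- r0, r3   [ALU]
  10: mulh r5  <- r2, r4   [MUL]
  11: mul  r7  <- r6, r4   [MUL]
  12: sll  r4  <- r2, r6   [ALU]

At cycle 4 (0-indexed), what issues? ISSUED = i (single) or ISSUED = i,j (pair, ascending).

#0 head=0: and.ALU;mulh.MUL i0,i1 pair
#1 head=2: st.MEM i2 no-port MEM/MEM
#2 head=3: st.MEM;blt.BR i3,i4 pair
#3 head=5: sub.ALU i5 RAW r2
#4 head=6: mulh.MUL;ld.MEM i6,i7 pair
#5 head=8: mulh.MUL;and.ALU i8,i9 pair
#6 head=10: mulh.MUL i10 no-port MUL/MUL
#7 head=11: mul.MUL;sll.ALU i11,i12 pair

ISSUED = 6,7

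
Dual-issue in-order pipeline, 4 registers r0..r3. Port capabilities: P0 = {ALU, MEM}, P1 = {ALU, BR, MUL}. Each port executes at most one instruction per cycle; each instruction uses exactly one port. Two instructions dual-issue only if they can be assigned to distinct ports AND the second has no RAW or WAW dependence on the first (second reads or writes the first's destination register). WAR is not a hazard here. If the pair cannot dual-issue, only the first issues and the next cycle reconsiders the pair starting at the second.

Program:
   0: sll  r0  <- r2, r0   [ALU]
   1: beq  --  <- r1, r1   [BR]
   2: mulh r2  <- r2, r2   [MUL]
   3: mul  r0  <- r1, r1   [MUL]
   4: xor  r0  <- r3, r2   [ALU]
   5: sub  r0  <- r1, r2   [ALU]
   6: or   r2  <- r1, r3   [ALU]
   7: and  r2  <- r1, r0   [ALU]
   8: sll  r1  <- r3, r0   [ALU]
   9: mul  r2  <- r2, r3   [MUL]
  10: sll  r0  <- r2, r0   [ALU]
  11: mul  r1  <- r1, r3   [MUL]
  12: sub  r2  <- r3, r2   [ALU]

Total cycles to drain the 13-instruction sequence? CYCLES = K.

0. sll.ALU;beq.BR @i0,i1  | 2-wide
1. mulh.MUL @i2  | no-port MUL/MUL
2. mul.MUL @i3  | WAW r0
3. xor.ALU @i4  | WAW r0
4. sub.ALU;or.ALU @i5,i6  | 2-wide
5. and.ALU;sll.ALU @i7,i8  | 2-wide
6. mul.MUL @i9  | RAW r2
7. sll.ALU;mul.MUL @i10,i11  | 2-wide
8. sub.ALU @i12  | tail

CYCLES = 9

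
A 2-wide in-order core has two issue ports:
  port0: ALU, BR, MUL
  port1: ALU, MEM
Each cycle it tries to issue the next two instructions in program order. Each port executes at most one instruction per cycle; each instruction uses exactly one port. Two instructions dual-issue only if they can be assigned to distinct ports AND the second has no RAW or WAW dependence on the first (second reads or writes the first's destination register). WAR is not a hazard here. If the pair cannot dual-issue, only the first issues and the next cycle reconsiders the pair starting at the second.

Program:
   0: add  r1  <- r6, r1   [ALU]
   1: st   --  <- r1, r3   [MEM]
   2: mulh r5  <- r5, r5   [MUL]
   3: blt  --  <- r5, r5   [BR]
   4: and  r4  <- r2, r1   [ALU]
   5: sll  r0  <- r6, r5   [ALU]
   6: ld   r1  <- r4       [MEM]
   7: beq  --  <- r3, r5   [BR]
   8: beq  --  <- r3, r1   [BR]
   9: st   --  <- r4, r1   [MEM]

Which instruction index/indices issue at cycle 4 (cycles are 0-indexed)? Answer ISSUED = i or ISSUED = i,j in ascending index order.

ISSUED = 7

  cy0 -> i0 (add) RAW r1
  cy1 -> i1/i2 (st mulh) dual
  cy2 -> i3/i4 (blt and) dual
  cy3 -> i5/i6 (sll ld) dual
  cy4 -> i7 (beq) no-port BR/BR
  cy5 -> i8/i9 (beq st) dual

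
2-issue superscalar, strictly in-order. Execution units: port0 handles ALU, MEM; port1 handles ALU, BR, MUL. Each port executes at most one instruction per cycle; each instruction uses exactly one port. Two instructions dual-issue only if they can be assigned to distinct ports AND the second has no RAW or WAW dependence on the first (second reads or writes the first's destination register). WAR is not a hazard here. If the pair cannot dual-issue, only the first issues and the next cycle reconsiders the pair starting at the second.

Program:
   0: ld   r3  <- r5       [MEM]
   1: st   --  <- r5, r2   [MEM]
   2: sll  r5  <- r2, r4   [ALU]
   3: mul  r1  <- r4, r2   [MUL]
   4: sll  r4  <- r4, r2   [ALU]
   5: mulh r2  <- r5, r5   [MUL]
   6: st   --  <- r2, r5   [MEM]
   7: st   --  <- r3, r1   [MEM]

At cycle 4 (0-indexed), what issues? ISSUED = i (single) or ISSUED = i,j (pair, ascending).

#0 head=0: ld i0 no-port MEM/MEM
#1 head=1: st sll i1/i2 dual
#2 head=3: mul sll i3/i4 dual
#3 head=5: mulh i5 RAW r2
#4 head=6: st i6 no-port MEM/MEM
#5 head=7: st i7 tail

ISSUED = 6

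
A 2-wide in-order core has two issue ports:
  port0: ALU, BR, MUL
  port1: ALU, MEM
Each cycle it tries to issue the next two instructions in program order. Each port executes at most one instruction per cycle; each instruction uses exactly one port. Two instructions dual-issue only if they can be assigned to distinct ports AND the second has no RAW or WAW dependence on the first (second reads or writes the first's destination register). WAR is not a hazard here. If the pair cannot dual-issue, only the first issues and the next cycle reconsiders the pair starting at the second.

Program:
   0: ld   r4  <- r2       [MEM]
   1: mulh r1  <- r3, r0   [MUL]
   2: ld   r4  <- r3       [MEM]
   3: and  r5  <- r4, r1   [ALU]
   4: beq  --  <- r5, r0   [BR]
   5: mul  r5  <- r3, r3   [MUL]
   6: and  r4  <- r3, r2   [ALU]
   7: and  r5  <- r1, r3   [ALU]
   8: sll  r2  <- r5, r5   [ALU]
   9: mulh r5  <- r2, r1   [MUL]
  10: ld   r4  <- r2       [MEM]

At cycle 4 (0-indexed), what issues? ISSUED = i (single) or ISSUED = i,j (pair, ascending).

ISSUED = 5,6

0. ld.MEM/mulh.MUL @i0,i1  | dual
1. ld.MEM @i2  | RAW r4
2. and.ALU @i3  | RAW r5
3. beq.BR @i4  | no-port BR/MUL
4. mul.MUL/and.ALU @i5,i6  | dual
5. and.ALU @i7  | RAW r5
6. sll.ALU @i8  | RAW r2
7. mulh.MUL/ld.MEM @i9,i10  | dual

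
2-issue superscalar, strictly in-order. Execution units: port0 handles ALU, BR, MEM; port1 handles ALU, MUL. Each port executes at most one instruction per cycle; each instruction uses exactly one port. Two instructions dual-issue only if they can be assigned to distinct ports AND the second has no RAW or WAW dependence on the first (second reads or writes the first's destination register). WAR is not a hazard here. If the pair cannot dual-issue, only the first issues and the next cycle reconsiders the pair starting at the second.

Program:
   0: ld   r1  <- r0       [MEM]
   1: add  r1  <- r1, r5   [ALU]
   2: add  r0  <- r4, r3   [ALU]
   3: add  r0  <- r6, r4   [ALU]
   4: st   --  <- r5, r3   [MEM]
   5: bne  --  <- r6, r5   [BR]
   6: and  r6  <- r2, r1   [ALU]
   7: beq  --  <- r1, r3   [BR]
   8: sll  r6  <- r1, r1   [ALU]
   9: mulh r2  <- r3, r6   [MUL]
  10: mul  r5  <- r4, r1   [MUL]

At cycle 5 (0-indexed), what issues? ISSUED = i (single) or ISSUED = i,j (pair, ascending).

t=0 i0:ld ; RAW+WAW r1
t=1 i1,i2:add;add ; dual
t=2 i3,i4:add;st ; dual
t=3 i5,i6:bne;and ; dual
t=4 i7,i8:beq;sll ; dual
t=5 i9:mulh ; no-port MUL/MUL
t=6 i10:mul ; tail

ISSUED = 9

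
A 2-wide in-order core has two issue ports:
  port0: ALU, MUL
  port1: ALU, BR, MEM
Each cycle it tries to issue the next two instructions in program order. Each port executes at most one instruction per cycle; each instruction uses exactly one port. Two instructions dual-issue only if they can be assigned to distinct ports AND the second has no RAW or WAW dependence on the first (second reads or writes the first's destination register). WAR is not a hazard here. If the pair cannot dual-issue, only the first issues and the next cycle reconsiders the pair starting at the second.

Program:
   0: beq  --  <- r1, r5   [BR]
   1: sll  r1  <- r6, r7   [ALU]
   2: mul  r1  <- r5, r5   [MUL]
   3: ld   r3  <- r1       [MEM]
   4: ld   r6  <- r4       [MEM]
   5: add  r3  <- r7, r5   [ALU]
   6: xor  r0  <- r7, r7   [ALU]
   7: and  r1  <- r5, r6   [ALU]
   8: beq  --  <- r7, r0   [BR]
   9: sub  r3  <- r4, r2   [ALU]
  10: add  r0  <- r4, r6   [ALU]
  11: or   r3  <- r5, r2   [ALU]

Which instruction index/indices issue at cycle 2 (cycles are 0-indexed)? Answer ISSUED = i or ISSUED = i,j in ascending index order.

  cy0 -> i0,i1 (beq sll) dual
  cy1 -> i2 (mul) RAW r1
  cy2 -> i3 (ld) no-port MEM/MEM
  cy3 -> i4,i5 (ld add) dual
  cy4 -> i6,i7 (xor and) dual
  cy5 -> i8,i9 (beq sub) dual
  cy6 -> i10,i11 (add or) dual

ISSUED = 3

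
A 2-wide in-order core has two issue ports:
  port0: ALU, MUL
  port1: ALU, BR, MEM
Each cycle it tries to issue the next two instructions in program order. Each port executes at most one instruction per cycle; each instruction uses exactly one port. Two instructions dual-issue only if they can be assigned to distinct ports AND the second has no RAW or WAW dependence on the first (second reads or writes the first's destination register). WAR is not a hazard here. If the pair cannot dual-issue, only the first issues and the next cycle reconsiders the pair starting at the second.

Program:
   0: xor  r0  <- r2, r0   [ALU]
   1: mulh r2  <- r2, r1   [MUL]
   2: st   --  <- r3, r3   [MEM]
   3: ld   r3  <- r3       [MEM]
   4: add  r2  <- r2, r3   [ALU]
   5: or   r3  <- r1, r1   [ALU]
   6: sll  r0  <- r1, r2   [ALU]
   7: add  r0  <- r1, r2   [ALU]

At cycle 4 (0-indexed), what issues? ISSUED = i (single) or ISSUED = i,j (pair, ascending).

ISSUED = 6

[0] i0/i1  xor mulh  -- pair
[1] i2  st  -- no-port MEM/MEM
[2] i3  ld  -- RAW r3
[3] i4/i5  add or  -- pair
[4] i6  sll  -- WAW r0
[5] i7  add  -- tail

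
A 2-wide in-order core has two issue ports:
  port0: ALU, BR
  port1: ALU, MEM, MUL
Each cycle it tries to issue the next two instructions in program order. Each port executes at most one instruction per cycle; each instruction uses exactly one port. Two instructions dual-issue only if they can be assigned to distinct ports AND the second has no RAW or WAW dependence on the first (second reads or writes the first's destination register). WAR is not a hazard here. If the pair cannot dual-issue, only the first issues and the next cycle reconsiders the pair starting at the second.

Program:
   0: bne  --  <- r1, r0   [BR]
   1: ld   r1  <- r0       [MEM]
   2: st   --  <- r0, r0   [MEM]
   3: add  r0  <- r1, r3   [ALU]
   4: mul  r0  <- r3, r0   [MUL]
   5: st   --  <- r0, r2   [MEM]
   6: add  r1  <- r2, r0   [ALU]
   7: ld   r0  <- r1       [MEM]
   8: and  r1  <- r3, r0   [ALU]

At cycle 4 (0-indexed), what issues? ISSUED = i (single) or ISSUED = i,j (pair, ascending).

ISSUED = 7

[0] i0+i1  bne+ld  -- 2-wide
[1] i2+i3  st+add  -- 2-wide
[2] i4  mul  -- no-port MUL/MEM
[3] i5+i6  st+add  -- 2-wide
[4] i7  ld  -- RAW r0
[5] i8  and  -- tail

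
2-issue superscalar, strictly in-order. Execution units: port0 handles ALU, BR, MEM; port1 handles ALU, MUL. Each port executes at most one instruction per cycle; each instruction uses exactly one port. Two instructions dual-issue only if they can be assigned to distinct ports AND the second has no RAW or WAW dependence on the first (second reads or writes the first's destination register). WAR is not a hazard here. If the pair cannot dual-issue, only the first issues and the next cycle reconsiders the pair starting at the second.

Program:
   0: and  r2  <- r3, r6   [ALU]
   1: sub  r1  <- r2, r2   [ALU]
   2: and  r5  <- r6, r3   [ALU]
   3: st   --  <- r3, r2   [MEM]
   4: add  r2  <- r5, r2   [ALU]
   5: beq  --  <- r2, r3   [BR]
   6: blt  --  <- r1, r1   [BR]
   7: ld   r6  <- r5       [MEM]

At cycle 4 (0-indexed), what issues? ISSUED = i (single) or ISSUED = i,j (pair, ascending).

ISSUED = 6

#0 head=0: and i0 RAW r2
#1 head=1: sub+and i1+i2 dual
#2 head=3: st+add i3+i4 dual
#3 head=5: beq i5 no-port BR/BR
#4 head=6: blt i6 no-port BR/MEM
#5 head=7: ld i7 tail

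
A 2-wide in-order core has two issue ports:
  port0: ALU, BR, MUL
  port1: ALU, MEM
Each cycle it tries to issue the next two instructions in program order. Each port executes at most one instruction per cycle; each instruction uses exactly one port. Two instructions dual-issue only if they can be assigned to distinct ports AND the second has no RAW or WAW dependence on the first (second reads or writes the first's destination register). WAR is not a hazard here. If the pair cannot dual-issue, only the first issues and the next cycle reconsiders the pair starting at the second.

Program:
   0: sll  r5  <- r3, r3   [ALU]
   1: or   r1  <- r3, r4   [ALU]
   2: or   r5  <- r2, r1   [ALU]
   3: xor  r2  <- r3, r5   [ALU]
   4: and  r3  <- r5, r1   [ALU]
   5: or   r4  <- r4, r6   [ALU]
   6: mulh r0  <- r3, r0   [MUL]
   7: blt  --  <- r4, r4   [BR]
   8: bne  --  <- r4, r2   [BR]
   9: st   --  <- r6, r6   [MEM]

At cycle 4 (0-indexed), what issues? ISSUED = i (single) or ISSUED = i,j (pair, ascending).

#0 head=0: sll+or i0&i1 2-wide
#1 head=2: or i2 RAW r5
#2 head=3: xor+and i3&i4 2-wide
#3 head=5: or+mulh i5&i6 2-wide
#4 head=7: blt i7 no-port BR/BR
#5 head=8: bne+st i8&i9 2-wide

ISSUED = 7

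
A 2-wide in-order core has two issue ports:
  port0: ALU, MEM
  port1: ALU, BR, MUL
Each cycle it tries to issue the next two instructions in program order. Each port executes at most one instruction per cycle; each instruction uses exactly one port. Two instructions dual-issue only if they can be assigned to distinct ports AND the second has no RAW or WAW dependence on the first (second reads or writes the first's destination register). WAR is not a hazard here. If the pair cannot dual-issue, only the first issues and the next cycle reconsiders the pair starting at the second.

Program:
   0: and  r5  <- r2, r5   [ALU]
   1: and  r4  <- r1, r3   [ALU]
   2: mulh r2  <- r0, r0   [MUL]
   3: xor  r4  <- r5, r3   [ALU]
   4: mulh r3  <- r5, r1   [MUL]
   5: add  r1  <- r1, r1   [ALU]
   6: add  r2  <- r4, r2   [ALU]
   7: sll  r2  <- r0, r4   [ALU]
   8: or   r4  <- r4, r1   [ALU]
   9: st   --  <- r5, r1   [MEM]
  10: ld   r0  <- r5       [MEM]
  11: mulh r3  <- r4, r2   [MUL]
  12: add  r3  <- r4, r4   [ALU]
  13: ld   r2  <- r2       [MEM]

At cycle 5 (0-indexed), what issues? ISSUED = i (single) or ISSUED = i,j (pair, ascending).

0. and;and @i0/i1  | dual
1. mulh;xor @i2/i3  | dual
2. mulh;add @i4/i5  | dual
3. add @i6  | WAW r2
4. sll;or @i7/i8  | dual
5. st @i9  | no-port MEM/MEM
6. ld;mulh @i10/i11  | dual
7. add;ld @i12/i13  | dual

ISSUED = 9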